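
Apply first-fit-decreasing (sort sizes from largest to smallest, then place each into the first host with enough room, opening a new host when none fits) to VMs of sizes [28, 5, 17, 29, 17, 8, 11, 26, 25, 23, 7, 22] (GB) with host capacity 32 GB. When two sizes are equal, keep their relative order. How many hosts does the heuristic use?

8

Sorted descending: 29, 28, 26, 25, 23, 22, 17, 17, 11, 8, 7, 5.
  29 → host 1 (new)  [load 29/32]
  28 → host 2 (new)  [load 28/32]
  26 → host 3 (new)  [load 26/32]
  25 → host 4 (new)  [load 25/32]
  23 → host 5 (new)  [load 23/32]
  22 → host 6 (new)  [load 22/32]
  17 → host 7 (new)  [load 17/32]
  17 → host 8 (new)  [load 17/32]
  11 → host 7  [load 28/32]
  8 → host 5  [load 31/32]
  7 → host 4  [load 32/32]
  5 → host 3  [load 31/32]
8 hosts opened.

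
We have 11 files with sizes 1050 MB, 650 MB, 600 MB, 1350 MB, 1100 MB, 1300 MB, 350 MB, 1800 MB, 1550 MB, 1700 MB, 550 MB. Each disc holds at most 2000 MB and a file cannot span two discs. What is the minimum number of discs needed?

7

Total = 1800 + 1700 + 1550 + 1350 + 1300 + 1100 + 1050 + 650 + 600 + 550 + 350 = 12000 MB.
Lower bound: ⌈12000/2000⌉ = 6 discs.
Also, 7 files each exceed 1000 MB, and no two of those can share a disc, so at least 7 discs are needed.
A packing using 7 discs:
  disc 1: 1800 = 1800
  disc 2: 1700 = 1700
  disc 3: 1550 + 350 = 1900
  disc 4: 1350 + 650 = 2000
  disc 5: 1300 + 600 = 1900
  disc 6: 1100 + 550 = 1650
  disc 7: 1050 = 1050
This matches the lower bound, so 7 is optimal.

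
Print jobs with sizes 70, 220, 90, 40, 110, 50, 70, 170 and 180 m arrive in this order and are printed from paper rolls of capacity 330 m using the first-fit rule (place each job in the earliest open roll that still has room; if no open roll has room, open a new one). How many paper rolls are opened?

  70 → roll 1 (new)  [load 70/330]
  220 → roll 1  [load 290/330]
  90 → roll 2 (new)  [load 90/330]
  40 → roll 1  [load 330/330]
  110 → roll 2  [load 200/330]
  50 → roll 2  [load 250/330]
  70 → roll 2  [load 320/330]
  170 → roll 3 (new)  [load 170/330]
  180 → roll 4 (new)  [load 180/330]
4 paper rolls opened.

4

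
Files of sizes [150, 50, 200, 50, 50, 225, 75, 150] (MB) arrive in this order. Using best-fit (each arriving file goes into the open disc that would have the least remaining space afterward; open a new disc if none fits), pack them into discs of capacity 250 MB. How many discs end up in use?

  150 → disc 1 (new)  [load 150/250]
  50 → disc 1  [load 200/250]
  200 → disc 2 (new)  [load 200/250]
  50 → disc 1  [load 250/250]
  50 → disc 2  [load 250/250]
  225 → disc 3 (new)  [load 225/250]
  75 → disc 4 (new)  [load 75/250]
  150 → disc 4  [load 225/250]
4 discs opened.

4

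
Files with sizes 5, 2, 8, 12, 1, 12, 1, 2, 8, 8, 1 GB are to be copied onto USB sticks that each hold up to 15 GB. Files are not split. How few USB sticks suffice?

5

Total = 12 + 12 + 8 + 8 + 8 + 5 + 2 + 2 + 1 + 1 + 1 = 60 GB.
Lower bound: ⌈60/15⌉ = 4 USB sticks.
Also, 5 files each exceed 15/2 GB, and no two of those can share a USB stick, so at least 5 USB sticks are needed.
A packing using 5 USB sticks:
  USB stick 1: 12 + 2 + 1 = 15
  USB stick 2: 12 + 2 + 1 = 15
  USB stick 3: 8 + 5 + 1 = 14
  USB stick 4: 8 = 8
  USB stick 5: 8 = 8
This matches the lower bound, so 5 is optimal.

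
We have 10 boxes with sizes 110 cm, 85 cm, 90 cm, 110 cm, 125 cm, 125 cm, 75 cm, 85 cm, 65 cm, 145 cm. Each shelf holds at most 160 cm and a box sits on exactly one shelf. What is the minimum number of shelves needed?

8

Total = 145 + 125 + 125 + 110 + 110 + 90 + 85 + 85 + 75 + 65 = 1015 cm.
Lower bound: ⌈1015/160⌉ = 7 shelves.
Also, 8 boxes each exceed 80 cm, and no two of those can share a shelf, so at least 8 shelves are needed.
A packing using 8 shelves:
  shelf 1: 145 = 145
  shelf 2: 125 = 125
  shelf 3: 125 = 125
  shelf 4: 110 = 110
  shelf 5: 110 = 110
  shelf 6: 90 + 65 = 155
  shelf 7: 85 + 75 = 160
  shelf 8: 85 = 85
This matches the lower bound, so 8 is optimal.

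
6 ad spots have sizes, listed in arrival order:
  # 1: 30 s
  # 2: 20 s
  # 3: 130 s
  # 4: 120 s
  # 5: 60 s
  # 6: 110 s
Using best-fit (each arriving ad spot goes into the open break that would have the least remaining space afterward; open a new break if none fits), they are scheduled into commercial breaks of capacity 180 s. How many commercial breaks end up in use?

3

  30 → break 1 (new)  [load 30/180]
  20 → break 1  [load 50/180]
  130 → break 1  [load 180/180]
  120 → break 2 (new)  [load 120/180]
  60 → break 2  [load 180/180]
  110 → break 3 (new)  [load 110/180]
3 commercial breaks opened.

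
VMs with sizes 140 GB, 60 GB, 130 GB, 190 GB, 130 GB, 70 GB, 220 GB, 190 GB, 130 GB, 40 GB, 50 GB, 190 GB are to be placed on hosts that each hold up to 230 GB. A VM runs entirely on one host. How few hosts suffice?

8

Total = 220 + 190 + 190 + 190 + 140 + 130 + 130 + 130 + 70 + 60 + 50 + 40 = 1540 GB.
Lower bound: ⌈1540/230⌉ = 7 hosts.
Also, 8 VMs each exceed 115 GB, and no two of those can share a host, so at least 8 hosts are needed.
A packing using 8 hosts:
  host 1: 220 = 220
  host 2: 190 + 40 = 230
  host 3: 190 = 190
  host 4: 190 = 190
  host 5: 140 + 70 = 210
  host 6: 130 + 60 = 190
  host 7: 130 + 50 = 180
  host 8: 130 = 130
This matches the lower bound, so 8 is optimal.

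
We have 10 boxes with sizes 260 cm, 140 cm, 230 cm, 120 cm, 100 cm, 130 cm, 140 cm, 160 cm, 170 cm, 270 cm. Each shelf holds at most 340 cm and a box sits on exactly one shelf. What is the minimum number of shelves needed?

6

Total = 270 + 260 + 230 + 170 + 160 + 140 + 140 + 130 + 120 + 100 = 1720 cm.
Lower bound: ⌈1720/340⌉ = 6 shelves.
A packing using 6 shelves:
  shelf 1: 270 = 270
  shelf 2: 260 = 260
  shelf 3: 230 + 100 = 330
  shelf 4: 170 + 160 = 330
  shelf 5: 140 + 140 = 280
  shelf 6: 130 + 120 = 250
This matches the lower bound, so 6 is optimal.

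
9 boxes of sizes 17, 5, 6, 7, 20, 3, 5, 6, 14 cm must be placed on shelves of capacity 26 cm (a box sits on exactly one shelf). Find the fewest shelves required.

4

Total = 20 + 17 + 14 + 7 + 6 + 6 + 5 + 5 + 3 = 83 cm.
Lower bound: ⌈83/26⌉ = 4 shelves.
A packing using 4 shelves:
  shelf 1: 20 + 6 = 26
  shelf 2: 17 + 7 = 24
  shelf 3: 14 + 6 + 5 = 25
  shelf 4: 5 + 3 = 8
This matches the lower bound, so 4 is optimal.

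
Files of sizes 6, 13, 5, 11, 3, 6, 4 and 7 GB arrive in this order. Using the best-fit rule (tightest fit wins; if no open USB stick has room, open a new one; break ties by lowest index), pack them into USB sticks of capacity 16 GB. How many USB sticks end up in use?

4

  6 → USB stick 1 (new)  [load 6/16]
  13 → USB stick 2 (new)  [load 13/16]
  5 → USB stick 1  [load 11/16]
  11 → USB stick 3 (new)  [load 11/16]
  3 → USB stick 2  [load 16/16]
  6 → USB stick 4 (new)  [load 6/16]
  4 → USB stick 1  [load 15/16]
  7 → USB stick 4  [load 13/16]
4 USB sticks opened.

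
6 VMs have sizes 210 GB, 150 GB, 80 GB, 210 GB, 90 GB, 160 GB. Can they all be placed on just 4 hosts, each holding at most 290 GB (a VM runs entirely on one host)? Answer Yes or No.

A valid assignment using 4 hosts:
  host 1: 210 + 80 = 290
  host 2: 210 = 210
  host 3: 160 + 90 = 250
  host 4: 150 = 150
Every load is within 290 GB, so 4 hosts suffice.

Yes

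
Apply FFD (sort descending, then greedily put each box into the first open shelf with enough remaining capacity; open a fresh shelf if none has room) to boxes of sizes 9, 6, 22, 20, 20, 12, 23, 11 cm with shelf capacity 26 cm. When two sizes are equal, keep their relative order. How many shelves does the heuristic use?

Sorted descending: 23, 22, 20, 20, 12, 11, 9, 6.
  23 → shelf 1 (new)  [load 23/26]
  22 → shelf 2 (new)  [load 22/26]
  20 → shelf 3 (new)  [load 20/26]
  20 → shelf 4 (new)  [load 20/26]
  12 → shelf 5 (new)  [load 12/26]
  11 → shelf 5  [load 23/26]
  9 → shelf 6 (new)  [load 9/26]
  6 → shelf 3  [load 26/26]
6 shelves opened.

6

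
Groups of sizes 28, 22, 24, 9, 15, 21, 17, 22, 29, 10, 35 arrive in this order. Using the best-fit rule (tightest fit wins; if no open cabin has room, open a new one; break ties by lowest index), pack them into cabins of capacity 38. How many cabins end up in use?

7

  28 → cabin 1 (new)  [load 28/38]
  22 → cabin 2 (new)  [load 22/38]
  24 → cabin 3 (new)  [load 24/38]
  9 → cabin 1  [load 37/38]
  15 → cabin 2  [load 37/38]
  21 → cabin 4 (new)  [load 21/38]
  17 → cabin 4  [load 38/38]
  22 → cabin 5 (new)  [load 22/38]
  29 → cabin 6 (new)  [load 29/38]
  10 → cabin 3  [load 34/38]
  35 → cabin 7 (new)  [load 35/38]
7 cabins opened.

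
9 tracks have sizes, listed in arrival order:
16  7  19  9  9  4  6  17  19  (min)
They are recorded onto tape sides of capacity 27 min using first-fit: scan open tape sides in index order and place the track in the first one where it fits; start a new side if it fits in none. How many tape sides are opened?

5

  16 → side 1 (new)  [load 16/27]
  7 → side 1  [load 23/27]
  19 → side 2 (new)  [load 19/27]
  9 → side 3 (new)  [load 9/27]
  9 → side 3  [load 18/27]
  4 → side 1  [load 27/27]
  6 → side 2  [load 25/27]
  17 → side 4 (new)  [load 17/27]
  19 → side 5 (new)  [load 19/27]
5 tape sides opened.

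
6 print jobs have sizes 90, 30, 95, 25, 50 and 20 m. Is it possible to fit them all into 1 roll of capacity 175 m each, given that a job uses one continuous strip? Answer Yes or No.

No

Total = 310 m; ⌈310/175⌉ = 2.
At least 2 paper rolls are required, but only 1 is allowed.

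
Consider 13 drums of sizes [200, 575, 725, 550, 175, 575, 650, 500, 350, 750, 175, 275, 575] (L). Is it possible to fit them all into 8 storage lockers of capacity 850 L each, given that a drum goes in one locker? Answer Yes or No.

A valid assignment using 8 storage lockers:
  locker 1: 750 = 750
  locker 2: 725 = 725
  locker 3: 650 + 200 = 850
  locker 4: 575 + 275 = 850
  locker 5: 575 + 175 = 750
  locker 6: 575 + 175 = 750
  locker 7: 550 = 550
  locker 8: 500 + 350 = 850
Every load is within 850 L, so 8 storage lockers suffice.

Yes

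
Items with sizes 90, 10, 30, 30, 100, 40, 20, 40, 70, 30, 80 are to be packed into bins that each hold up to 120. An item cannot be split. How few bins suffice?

Total = 100 + 90 + 80 + 70 + 40 + 40 + 30 + 30 + 30 + 20 + 10 = 540.
Lower bound: ⌈540/120⌉ = 5 bins.
A packing using 5 bins:
  bin 1: 100 + 20 = 120
  bin 2: 90 + 30 = 120
  bin 3: 80 + 40 = 120
  bin 4: 70 + 40 + 10 = 120
  bin 5: 30 + 30 = 60
This matches the lower bound, so 5 is optimal.

5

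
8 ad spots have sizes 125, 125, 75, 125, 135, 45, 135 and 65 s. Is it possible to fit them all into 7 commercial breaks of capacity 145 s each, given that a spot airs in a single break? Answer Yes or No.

A valid assignment using 7 commercial breaks:
  break 1: 135 = 135
  break 2: 135 = 135
  break 3: 125 = 125
  break 4: 125 = 125
  break 5: 125 = 125
  break 6: 75 + 65 = 140
  break 7: 45 = 45
Every load is within 145 s, so 7 commercial breaks suffice.

Yes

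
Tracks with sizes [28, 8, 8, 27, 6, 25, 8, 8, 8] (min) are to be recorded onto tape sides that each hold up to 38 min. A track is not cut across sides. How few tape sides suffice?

Total = 28 + 27 + 25 + 8 + 8 + 8 + 8 + 8 + 6 = 126 min.
Lower bound: ⌈126/38⌉ = 4 tape sides.
A packing using 4 tape sides:
  side 1: 28 + 8 = 36
  side 2: 27 + 8 = 35
  side 3: 25 + 8 = 33
  side 4: 8 + 8 + 6 = 22
This matches the lower bound, so 4 is optimal.

4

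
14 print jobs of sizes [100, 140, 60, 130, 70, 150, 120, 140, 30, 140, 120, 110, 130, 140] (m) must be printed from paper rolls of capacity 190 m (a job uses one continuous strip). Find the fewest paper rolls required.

Total = 150 + 140 + 140 + 140 + 140 + 130 + 130 + 120 + 120 + 110 + 100 + 70 + 60 + 30 = 1580 m.
Lower bound: ⌈1580/190⌉ = 9 paper rolls.
Also, 11 print jobs each exceed 95 m, and no two of those can share a roll, so at least 11 paper rolls are needed.
A packing using 11 paper rolls:
  roll 1: 150 + 30 = 180
  roll 2: 140 = 140
  roll 3: 140 = 140
  roll 4: 140 = 140
  roll 5: 140 = 140
  roll 6: 130 + 60 = 190
  roll 7: 130 = 130
  roll 8: 120 + 70 = 190
  roll 9: 120 = 120
  roll 10: 110 = 110
  roll 11: 100 = 100
This matches the lower bound, so 11 is optimal.

11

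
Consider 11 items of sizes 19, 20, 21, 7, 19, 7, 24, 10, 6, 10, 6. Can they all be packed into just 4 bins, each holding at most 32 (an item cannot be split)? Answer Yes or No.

Total = 149; ⌈149/32⌉ = 5.
At least 5 bins are required, but only 4 are allowed.

No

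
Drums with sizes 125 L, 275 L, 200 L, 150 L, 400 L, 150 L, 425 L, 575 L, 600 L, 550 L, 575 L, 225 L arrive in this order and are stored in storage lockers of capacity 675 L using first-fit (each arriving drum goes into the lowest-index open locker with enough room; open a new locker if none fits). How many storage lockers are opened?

8

  125 → locker 1 (new)  [load 125/675]
  275 → locker 1  [load 400/675]
  200 → locker 1  [load 600/675]
  150 → locker 2 (new)  [load 150/675]
  400 → locker 2  [load 550/675]
  150 → locker 3 (new)  [load 150/675]
  425 → locker 3  [load 575/675]
  575 → locker 4 (new)  [load 575/675]
  600 → locker 5 (new)  [load 600/675]
  550 → locker 6 (new)  [load 550/675]
  575 → locker 7 (new)  [load 575/675]
  225 → locker 8 (new)  [load 225/675]
8 storage lockers opened.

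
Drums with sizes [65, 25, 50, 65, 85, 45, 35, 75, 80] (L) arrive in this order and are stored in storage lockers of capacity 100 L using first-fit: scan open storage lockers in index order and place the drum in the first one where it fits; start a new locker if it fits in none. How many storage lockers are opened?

6

  65 → locker 1 (new)  [load 65/100]
  25 → locker 1  [load 90/100]
  50 → locker 2 (new)  [load 50/100]
  65 → locker 3 (new)  [load 65/100]
  85 → locker 4 (new)  [load 85/100]
  45 → locker 2  [load 95/100]
  35 → locker 3  [load 100/100]
  75 → locker 5 (new)  [load 75/100]
  80 → locker 6 (new)  [load 80/100]
6 storage lockers opened.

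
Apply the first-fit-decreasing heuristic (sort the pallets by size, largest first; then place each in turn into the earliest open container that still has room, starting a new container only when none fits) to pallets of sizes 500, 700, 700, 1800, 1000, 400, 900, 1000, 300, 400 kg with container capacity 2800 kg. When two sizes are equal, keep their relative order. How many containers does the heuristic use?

3

Sorted descending: 1800, 1000, 1000, 900, 700, 700, 500, 400, 400, 300.
  1800 → container 1 (new)  [load 1800/2800]
  1000 → container 1  [load 2800/2800]
  1000 → container 2 (new)  [load 1000/2800]
  900 → container 2  [load 1900/2800]
  700 → container 2  [load 2600/2800]
  700 → container 3 (new)  [load 700/2800]
  500 → container 3  [load 1200/2800]
  400 → container 3  [load 1600/2800]
  400 → container 3  [load 2000/2800]
  300 → container 3  [load 2300/2800]
3 containers opened.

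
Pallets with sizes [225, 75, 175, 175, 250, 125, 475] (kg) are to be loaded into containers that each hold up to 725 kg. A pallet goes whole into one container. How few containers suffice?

Total = 475 + 250 + 225 + 175 + 175 + 125 + 75 = 1500 kg.
Lower bound: ⌈1500/725⌉ = 3 containers.
A packing using 3 containers:
  container 1: 475 + 250 = 725
  container 2: 225 + 175 + 175 + 125 = 700
  container 3: 75 = 75
This matches the lower bound, so 3 is optimal.

3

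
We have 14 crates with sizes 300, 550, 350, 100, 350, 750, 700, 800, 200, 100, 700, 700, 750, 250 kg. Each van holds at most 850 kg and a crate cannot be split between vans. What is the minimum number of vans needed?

Total = 800 + 750 + 750 + 700 + 700 + 700 + 550 + 350 + 350 + 300 + 250 + 200 + 100 + 100 = 6600 kg.
Lower bound: ⌈6600/850⌉ = 8 vans.
A packing using 9 vans:
  van 1: 800 = 800
  van 2: 750 + 100 = 850
  van 3: 750 + 100 = 850
  van 4: 700 = 700
  van 5: 700 = 700
  van 6: 700 = 700
  van 7: 550 + 300 = 850
  van 8: 350 + 350 = 700
  van 9: 250 + 200 = 450
No arrangement into 8 vans stays within capacity, so 9 is optimal.

9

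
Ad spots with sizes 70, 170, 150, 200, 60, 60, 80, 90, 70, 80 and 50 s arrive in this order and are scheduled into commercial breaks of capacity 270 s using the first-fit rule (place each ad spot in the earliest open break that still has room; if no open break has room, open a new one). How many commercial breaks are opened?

5

  70 → break 1 (new)  [load 70/270]
  170 → break 1  [load 240/270]
  150 → break 2 (new)  [load 150/270]
  200 → break 3 (new)  [load 200/270]
  60 → break 2  [load 210/270]
  60 → break 2  [load 270/270]
  80 → break 4 (new)  [load 80/270]
  90 → break 4  [load 170/270]
  70 → break 3  [load 270/270]
  80 → break 4  [load 250/270]
  50 → break 5 (new)  [load 50/270]
5 commercial breaks opened.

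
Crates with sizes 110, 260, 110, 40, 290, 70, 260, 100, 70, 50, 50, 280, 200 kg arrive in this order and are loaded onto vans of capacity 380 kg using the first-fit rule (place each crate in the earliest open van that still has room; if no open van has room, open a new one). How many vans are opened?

  110 → van 1 (new)  [load 110/380]
  260 → van 1  [load 370/380]
  110 → van 2 (new)  [load 110/380]
  40 → van 2  [load 150/380]
  290 → van 3 (new)  [load 290/380]
  70 → van 2  [load 220/380]
  260 → van 4 (new)  [load 260/380]
  100 → van 2  [load 320/380]
  70 → van 3  [load 360/380]
  50 → van 2  [load 370/380]
  50 → van 4  [load 310/380]
  280 → van 5 (new)  [load 280/380]
  200 → van 6 (new)  [load 200/380]
6 vans opened.

6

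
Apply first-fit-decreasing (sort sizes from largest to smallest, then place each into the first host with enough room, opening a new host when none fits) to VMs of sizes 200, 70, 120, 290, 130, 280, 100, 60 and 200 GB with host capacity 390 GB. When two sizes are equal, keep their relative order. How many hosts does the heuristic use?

4

Sorted descending: 290, 280, 200, 200, 130, 120, 100, 70, 60.
  290 → host 1 (new)  [load 290/390]
  280 → host 2 (new)  [load 280/390]
  200 → host 3 (new)  [load 200/390]
  200 → host 4 (new)  [load 200/390]
  130 → host 3  [load 330/390]
  120 → host 4  [load 320/390]
  100 → host 1  [load 390/390]
  70 → host 2  [load 350/390]
  60 → host 3  [load 390/390]
4 hosts opened.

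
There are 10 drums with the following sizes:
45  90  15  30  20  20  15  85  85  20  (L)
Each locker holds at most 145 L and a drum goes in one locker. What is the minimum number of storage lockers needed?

Total = 90 + 85 + 85 + 45 + 30 + 20 + 20 + 20 + 15 + 15 = 425 L.
Lower bound: ⌈425/145⌉ = 3 storage lockers.
A packing using 3 storage lockers:
  locker 1: 90 + 45 = 135
  locker 2: 85 + 30 + 15 + 15 = 145
  locker 3: 85 + 20 + 20 + 20 = 145
This matches the lower bound, so 3 is optimal.

3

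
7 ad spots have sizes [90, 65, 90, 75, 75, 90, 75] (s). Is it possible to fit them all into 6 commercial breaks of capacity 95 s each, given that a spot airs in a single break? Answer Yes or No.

Total = 560 s; ⌈560/95⌉ = 6.
7 ad spots each exceed half the capacity and cannot share a break, forcing at least 7 commercial breaks.
At least 7 commercial breaks are required, but only 6 are allowed.

No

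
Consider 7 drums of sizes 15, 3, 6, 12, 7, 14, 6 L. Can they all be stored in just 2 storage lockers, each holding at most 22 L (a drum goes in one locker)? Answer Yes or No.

No

Total = 63 L; ⌈63/22⌉ = 3.
At least 3 storage lockers are required, but only 2 are allowed.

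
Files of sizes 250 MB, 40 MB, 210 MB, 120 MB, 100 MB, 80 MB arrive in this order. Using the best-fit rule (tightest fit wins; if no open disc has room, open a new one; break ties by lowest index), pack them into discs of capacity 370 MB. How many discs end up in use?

  250 → disc 1 (new)  [load 250/370]
  40 → disc 1  [load 290/370]
  210 → disc 2 (new)  [load 210/370]
  120 → disc 2  [load 330/370]
  100 → disc 3 (new)  [load 100/370]
  80 → disc 1  [load 370/370]
3 discs opened.

3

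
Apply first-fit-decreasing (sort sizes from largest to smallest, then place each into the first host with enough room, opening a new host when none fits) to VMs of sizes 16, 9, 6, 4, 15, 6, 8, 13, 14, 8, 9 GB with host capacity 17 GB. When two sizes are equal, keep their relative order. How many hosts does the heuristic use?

7

Sorted descending: 16, 15, 14, 13, 9, 9, 8, 8, 6, 6, 4.
  16 → host 1 (new)  [load 16/17]
  15 → host 2 (new)  [load 15/17]
  14 → host 3 (new)  [load 14/17]
  13 → host 4 (new)  [load 13/17]
  9 → host 5 (new)  [load 9/17]
  9 → host 6 (new)  [load 9/17]
  8 → host 5  [load 17/17]
  8 → host 6  [load 17/17]
  6 → host 7 (new)  [load 6/17]
  6 → host 7  [load 12/17]
  4 → host 4  [load 17/17]
7 hosts opened.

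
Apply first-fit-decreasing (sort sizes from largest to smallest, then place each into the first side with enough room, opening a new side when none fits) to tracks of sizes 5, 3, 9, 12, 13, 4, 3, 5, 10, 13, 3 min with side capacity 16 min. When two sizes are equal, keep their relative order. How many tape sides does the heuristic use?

Sorted descending: 13, 13, 12, 10, 9, 5, 5, 4, 3, 3, 3.
  13 → side 1 (new)  [load 13/16]
  13 → side 2 (new)  [load 13/16]
  12 → side 3 (new)  [load 12/16]
  10 → side 4 (new)  [load 10/16]
  9 → side 5 (new)  [load 9/16]
  5 → side 4  [load 15/16]
  5 → side 5  [load 14/16]
  4 → side 3  [load 16/16]
  3 → side 1  [load 16/16]
  3 → side 2  [load 16/16]
  3 → side 6 (new)  [load 3/16]
6 tape sides opened.

6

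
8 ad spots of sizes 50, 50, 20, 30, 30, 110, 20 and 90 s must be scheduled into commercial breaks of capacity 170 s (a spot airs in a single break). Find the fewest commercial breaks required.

Total = 110 + 90 + 50 + 50 + 30 + 30 + 20 + 20 = 400 s.
Lower bound: ⌈400/170⌉ = 3 commercial breaks.
A packing using 3 commercial breaks:
  break 1: 110 + 50 = 160
  break 2: 90 + 50 + 30 = 170
  break 3: 30 + 20 + 20 = 70
This matches the lower bound, so 3 is optimal.

3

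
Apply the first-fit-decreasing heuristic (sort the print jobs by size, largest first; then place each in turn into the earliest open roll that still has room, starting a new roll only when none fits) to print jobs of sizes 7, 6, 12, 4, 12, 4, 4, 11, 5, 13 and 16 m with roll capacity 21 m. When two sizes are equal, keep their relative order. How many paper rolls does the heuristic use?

Sorted descending: 16, 13, 12, 12, 11, 7, 6, 5, 4, 4, 4.
  16 → roll 1 (new)  [load 16/21]
  13 → roll 2 (new)  [load 13/21]
  12 → roll 3 (new)  [load 12/21]
  12 → roll 4 (new)  [load 12/21]
  11 → roll 5 (new)  [load 11/21]
  7 → roll 2  [load 20/21]
  6 → roll 3  [load 18/21]
  5 → roll 1  [load 21/21]
  4 → roll 4  [load 16/21]
  4 → roll 4  [load 20/21]
  4 → roll 5  [load 15/21]
5 paper rolls opened.

5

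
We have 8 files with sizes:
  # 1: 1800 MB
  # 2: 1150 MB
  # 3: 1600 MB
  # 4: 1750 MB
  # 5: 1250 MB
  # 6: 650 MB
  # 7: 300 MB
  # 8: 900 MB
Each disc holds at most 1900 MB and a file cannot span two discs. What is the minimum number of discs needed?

6

Total = 1800 + 1750 + 1600 + 1250 + 1150 + 900 + 650 + 300 = 9400 MB.
Lower bound: ⌈9400/1900⌉ = 5 discs.
A packing using 6 discs:
  disc 1: 1800 = 1800
  disc 2: 1750 = 1750
  disc 3: 1600 + 300 = 1900
  disc 4: 1250 + 650 = 1900
  disc 5: 1150 = 1150
  disc 6: 900 = 900
No arrangement into 5 discs stays within capacity, so 6 is optimal.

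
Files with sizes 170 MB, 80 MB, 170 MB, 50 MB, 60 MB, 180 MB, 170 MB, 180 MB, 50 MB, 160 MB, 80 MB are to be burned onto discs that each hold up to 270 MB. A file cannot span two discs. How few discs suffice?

Total = 180 + 180 + 170 + 170 + 170 + 160 + 80 + 80 + 60 + 50 + 50 = 1350 MB.
Lower bound: ⌈1350/270⌉ = 5 discs.
Also, 6 files each exceed 135 MB, and no two of those can share a disc, so at least 6 discs are needed.
A packing using 6 discs:
  disc 1: 180 + 80 = 260
  disc 2: 180 + 80 = 260
  disc 3: 170 + 60 = 230
  disc 4: 170 + 50 + 50 = 270
  disc 5: 170 = 170
  disc 6: 160 = 160
This matches the lower bound, so 6 is optimal.

6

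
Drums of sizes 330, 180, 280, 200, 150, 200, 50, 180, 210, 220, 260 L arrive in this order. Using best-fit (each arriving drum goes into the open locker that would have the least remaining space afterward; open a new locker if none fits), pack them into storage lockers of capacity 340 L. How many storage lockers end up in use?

9

  330 → locker 1 (new)  [load 330/340]
  180 → locker 2 (new)  [load 180/340]
  280 → locker 3 (new)  [load 280/340]
  200 → locker 4 (new)  [load 200/340]
  150 → locker 2  [load 330/340]
  200 → locker 5 (new)  [load 200/340]
  50 → locker 3  [load 330/340]
  180 → locker 6 (new)  [load 180/340]
  210 → locker 7 (new)  [load 210/340]
  220 → locker 8 (new)  [load 220/340]
  260 → locker 9 (new)  [load 260/340]
9 storage lockers opened.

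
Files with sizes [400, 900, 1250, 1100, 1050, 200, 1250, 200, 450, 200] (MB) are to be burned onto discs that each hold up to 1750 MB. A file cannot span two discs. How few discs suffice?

Total = 1250 + 1250 + 1100 + 1050 + 900 + 450 + 400 + 200 + 200 + 200 = 7000 MB.
Lower bound: ⌈7000/1750⌉ = 4 discs.
Also, 5 files each exceed 875 MB, and no two of those can share a disc, so at least 5 discs are needed.
A packing using 5 discs:
  disc 1: 1250 + 450 = 1700
  disc 2: 1250 + 400 = 1650
  disc 3: 1100 + 200 + 200 + 200 = 1700
  disc 4: 1050 = 1050
  disc 5: 900 = 900
This matches the lower bound, so 5 is optimal.

5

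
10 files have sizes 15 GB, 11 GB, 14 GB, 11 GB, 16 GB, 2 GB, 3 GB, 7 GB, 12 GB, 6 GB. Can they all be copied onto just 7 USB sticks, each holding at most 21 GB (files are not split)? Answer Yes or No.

A valid assignment using 6 USB sticks:
  USB stick 1: 16 + 3 + 2 = 21
  USB stick 2: 15 + 6 = 21
  USB stick 3: 14 + 7 = 21
  USB stick 4: 12 = 12
  USB stick 5: 11 = 11
  USB stick 6: 11 = 11
That uses only 6 ≤ 7, so 7 USB sticks are enough.

Yes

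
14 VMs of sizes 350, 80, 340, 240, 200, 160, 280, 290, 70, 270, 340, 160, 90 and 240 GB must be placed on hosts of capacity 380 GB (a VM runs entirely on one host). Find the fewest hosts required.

10

Total = 350 + 340 + 340 + 290 + 280 + 270 + 240 + 240 + 200 + 160 + 160 + 90 + 80 + 70 = 3110 GB.
Lower bound: ⌈3110/380⌉ = 9 hosts.
A packing using 10 hosts:
  host 1: 350 = 350
  host 2: 340 = 340
  host 3: 340 = 340
  host 4: 290 + 90 = 380
  host 5: 280 + 80 = 360
  host 6: 270 + 70 = 340
  host 7: 240 = 240
  host 8: 240 = 240
  host 9: 200 + 160 = 360
  host 10: 160 = 160
No arrangement into 9 hosts stays within capacity, so 10 is optimal.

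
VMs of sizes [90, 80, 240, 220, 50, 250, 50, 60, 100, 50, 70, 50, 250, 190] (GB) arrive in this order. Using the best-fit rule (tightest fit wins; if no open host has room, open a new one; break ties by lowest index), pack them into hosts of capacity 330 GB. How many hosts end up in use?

  90 → host 1 (new)  [load 90/330]
  80 → host 1  [load 170/330]
  240 → host 2 (new)  [load 240/330]
  220 → host 3 (new)  [load 220/330]
  50 → host 2  [load 290/330]
  250 → host 4 (new)  [load 250/330]
  50 → host 4  [load 300/330]
  60 → host 3  [load 280/330]
  100 → host 1  [load 270/330]
  50 → host 3  [load 330/330]
  70 → host 5 (new)  [load 70/330]
  50 → host 1  [load 320/330]
  250 → host 5  [load 320/330]
  190 → host 6 (new)  [load 190/330]
6 hosts opened.

6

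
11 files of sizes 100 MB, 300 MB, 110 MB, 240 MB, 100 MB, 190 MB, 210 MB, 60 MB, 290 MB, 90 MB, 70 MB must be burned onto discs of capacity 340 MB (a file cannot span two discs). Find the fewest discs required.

6

Total = 300 + 290 + 240 + 210 + 190 + 110 + 100 + 100 + 90 + 70 + 60 = 1760 MB.
Lower bound: ⌈1760/340⌉ = 6 discs.
A packing using 6 discs:
  disc 1: 300 = 300
  disc 2: 290 = 290
  disc 3: 240 + 100 = 340
  disc 4: 210 + 110 = 320
  disc 5: 190 + 100 = 290
  disc 6: 90 + 70 + 60 = 220
This matches the lower bound, so 6 is optimal.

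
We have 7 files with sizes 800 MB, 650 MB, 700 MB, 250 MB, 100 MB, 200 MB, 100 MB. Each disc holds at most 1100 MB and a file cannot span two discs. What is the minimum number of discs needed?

3

Total = 800 + 700 + 650 + 250 + 200 + 100 + 100 = 2800 MB.
Lower bound: ⌈2800/1100⌉ = 3 discs.
A packing using 3 discs:
  disc 1: 800 + 250 = 1050
  disc 2: 700 + 200 + 100 + 100 = 1100
  disc 3: 650 = 650
This matches the lower bound, so 3 is optimal.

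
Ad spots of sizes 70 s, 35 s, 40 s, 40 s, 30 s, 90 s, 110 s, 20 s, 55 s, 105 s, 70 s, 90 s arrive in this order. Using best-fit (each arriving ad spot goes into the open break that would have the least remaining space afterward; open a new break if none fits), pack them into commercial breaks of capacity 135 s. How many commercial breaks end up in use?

7

  70 → break 1 (new)  [load 70/135]
  35 → break 1  [load 105/135]
  40 → break 2 (new)  [load 40/135]
  40 → break 2  [load 80/135]
  30 → break 1  [load 135/135]
  90 → break 3 (new)  [load 90/135]
  110 → break 4 (new)  [load 110/135]
  20 → break 4  [load 130/135]
  55 → break 2  [load 135/135]
  105 → break 5 (new)  [load 105/135]
  70 → break 6 (new)  [load 70/135]
  90 → break 7 (new)  [load 90/135]
7 commercial breaks opened.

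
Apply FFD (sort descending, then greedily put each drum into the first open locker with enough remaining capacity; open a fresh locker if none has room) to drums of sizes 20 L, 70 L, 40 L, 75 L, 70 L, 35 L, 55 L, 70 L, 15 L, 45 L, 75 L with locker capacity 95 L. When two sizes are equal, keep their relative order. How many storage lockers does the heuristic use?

7

Sorted descending: 75, 75, 70, 70, 70, 55, 45, 40, 35, 20, 15.
  75 → locker 1 (new)  [load 75/95]
  75 → locker 2 (new)  [load 75/95]
  70 → locker 3 (new)  [load 70/95]
  70 → locker 4 (new)  [load 70/95]
  70 → locker 5 (new)  [load 70/95]
  55 → locker 6 (new)  [load 55/95]
  45 → locker 7 (new)  [load 45/95]
  40 → locker 6  [load 95/95]
  35 → locker 7  [load 80/95]
  20 → locker 1  [load 95/95]
  15 → locker 2  [load 90/95]
7 storage lockers opened.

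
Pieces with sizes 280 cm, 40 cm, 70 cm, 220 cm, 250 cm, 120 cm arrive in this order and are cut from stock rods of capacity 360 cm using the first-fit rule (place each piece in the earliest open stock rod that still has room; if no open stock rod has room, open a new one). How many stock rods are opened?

4

  280 → stock rod 1 (new)  [load 280/360]
  40 → stock rod 1  [load 320/360]
  70 → stock rod 2 (new)  [load 70/360]
  220 → stock rod 2  [load 290/360]
  250 → stock rod 3 (new)  [load 250/360]
  120 → stock rod 4 (new)  [load 120/360]
4 stock rods opened.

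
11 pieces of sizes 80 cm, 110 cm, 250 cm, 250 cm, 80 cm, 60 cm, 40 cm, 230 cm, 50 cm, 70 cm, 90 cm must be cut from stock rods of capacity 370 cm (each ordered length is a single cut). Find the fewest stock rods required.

4

Total = 250 + 250 + 230 + 110 + 90 + 80 + 80 + 70 + 60 + 50 + 40 = 1310 cm.
Lower bound: ⌈1310/370⌉ = 4 stock rods.
A packing using 4 stock rods:
  stock rod 1: 250 + 110 = 360
  stock rod 2: 250 + 90 = 340
  stock rod 3: 230 + 80 + 60 = 370
  stock rod 4: 80 + 70 + 50 + 40 = 240
This matches the lower bound, so 4 is optimal.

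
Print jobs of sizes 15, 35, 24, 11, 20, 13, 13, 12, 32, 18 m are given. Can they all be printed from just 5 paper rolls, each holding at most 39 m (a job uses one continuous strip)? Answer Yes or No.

Total = 193 m; ⌈193/39⌉ = 5.
The bound of 5 does not rule out 5, but exhaustive search shows no assignment into 5 paper rolls of capacity 39 m exists — the minimum is 6.

No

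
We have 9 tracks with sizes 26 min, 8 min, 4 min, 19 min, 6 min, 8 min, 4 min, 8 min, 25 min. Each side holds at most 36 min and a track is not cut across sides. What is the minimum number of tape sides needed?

Total = 26 + 25 + 19 + 8 + 8 + 8 + 6 + 4 + 4 = 108 min.
Lower bound: ⌈108/36⌉ = 3 tape sides.
A packing using 4 tape sides:
  side 1: 26 + 8 = 34
  side 2: 25 + 8 = 33
  side 3: 19 + 8 + 6 = 33
  side 4: 4 + 4 = 8
No arrangement into 3 tape sides stays within capacity, so 4 is optimal.

4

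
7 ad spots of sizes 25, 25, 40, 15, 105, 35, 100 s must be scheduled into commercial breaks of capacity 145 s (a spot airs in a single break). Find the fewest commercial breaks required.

3

Total = 105 + 100 + 40 + 35 + 25 + 25 + 15 = 345 s.
Lower bound: ⌈345/145⌉ = 3 commercial breaks.
A packing using 3 commercial breaks:
  break 1: 105 + 40 = 145
  break 2: 100 + 35 = 135
  break 3: 25 + 25 + 15 = 65
This matches the lower bound, so 3 is optimal.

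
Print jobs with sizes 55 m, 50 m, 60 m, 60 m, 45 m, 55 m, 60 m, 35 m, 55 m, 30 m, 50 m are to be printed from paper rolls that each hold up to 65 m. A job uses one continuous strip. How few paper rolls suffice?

Total = 60 + 60 + 60 + 55 + 55 + 55 + 50 + 50 + 45 + 35 + 30 = 555 m.
Lower bound: ⌈555/65⌉ = 9 paper rolls.
Also, 10 print jobs each exceed 65/2 m, and no two of those can share a roll, so at least 10 paper rolls are needed.
A packing using 10 paper rolls:
  roll 1: 60 = 60
  roll 2: 60 = 60
  roll 3: 60 = 60
  roll 4: 55 = 55
  roll 5: 55 = 55
  roll 6: 55 = 55
  roll 7: 50 = 50
  roll 8: 50 = 50
  roll 9: 45 = 45
  roll 10: 35 + 30 = 65
This matches the lower bound, so 10 is optimal.

10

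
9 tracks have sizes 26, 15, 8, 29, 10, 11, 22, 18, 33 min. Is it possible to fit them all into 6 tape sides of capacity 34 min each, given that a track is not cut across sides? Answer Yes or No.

Yes

A valid assignment using 6 tape sides:
  side 1: 33 = 33
  side 2: 29 = 29
  side 3: 26 + 8 = 34
  side 4: 22 + 11 = 33
  side 5: 18 + 15 = 33
  side 6: 10 = 10
Every load is within 34 min, so 6 tape sides suffice.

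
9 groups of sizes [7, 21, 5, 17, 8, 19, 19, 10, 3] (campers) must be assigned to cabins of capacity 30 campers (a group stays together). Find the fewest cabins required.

4

Total = 21 + 19 + 19 + 17 + 10 + 8 + 7 + 5 + 3 = 109 campers.
Lower bound: ⌈109/30⌉ = 4 cabins.
A packing using 4 cabins:
  cabin 1: 21 + 8 = 29
  cabin 2: 19 + 10 = 29
  cabin 3: 19 + 7 + 3 = 29
  cabin 4: 17 + 5 = 22
This matches the lower bound, so 4 is optimal.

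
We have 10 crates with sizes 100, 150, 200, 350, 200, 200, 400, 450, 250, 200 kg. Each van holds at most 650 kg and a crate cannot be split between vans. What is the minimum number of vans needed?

4

Total = 450 + 400 + 350 + 250 + 200 + 200 + 200 + 200 + 150 + 100 = 2500 kg.
Lower bound: ⌈2500/650⌉ = 4 vans.
A packing using 4 vans:
  van 1: 450 + 200 = 650
  van 2: 400 + 250 = 650
  van 3: 350 + 200 + 100 = 650
  van 4: 200 + 200 + 150 = 550
This matches the lower bound, so 4 is optimal.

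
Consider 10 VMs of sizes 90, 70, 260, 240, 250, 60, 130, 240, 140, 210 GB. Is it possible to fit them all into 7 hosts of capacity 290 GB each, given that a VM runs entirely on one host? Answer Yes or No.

A valid assignment using 7 hosts:
  host 1: 260 = 260
  host 2: 250 = 250
  host 3: 240 = 240
  host 4: 240 = 240
  host 5: 210 + 70 = 280
  host 6: 140 + 130 = 270
  host 7: 90 + 60 = 150
Every load is within 290 GB, so 7 hosts suffice.

Yes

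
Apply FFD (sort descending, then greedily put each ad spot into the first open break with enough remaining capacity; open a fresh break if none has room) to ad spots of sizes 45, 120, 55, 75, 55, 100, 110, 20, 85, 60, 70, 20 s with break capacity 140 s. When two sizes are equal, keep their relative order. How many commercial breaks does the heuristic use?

Sorted descending: 120, 110, 100, 85, 75, 70, 60, 55, 55, 45, 20, 20.
  120 → break 1 (new)  [load 120/140]
  110 → break 2 (new)  [load 110/140]
  100 → break 3 (new)  [load 100/140]
  85 → break 4 (new)  [load 85/140]
  75 → break 5 (new)  [load 75/140]
  70 → break 6 (new)  [load 70/140]
  60 → break 5  [load 135/140]
  55 → break 4  [load 140/140]
  55 → break 6  [load 125/140]
  45 → break 7 (new)  [load 45/140]
  20 → break 1  [load 140/140]
  20 → break 2  [load 130/140]
7 commercial breaks opened.

7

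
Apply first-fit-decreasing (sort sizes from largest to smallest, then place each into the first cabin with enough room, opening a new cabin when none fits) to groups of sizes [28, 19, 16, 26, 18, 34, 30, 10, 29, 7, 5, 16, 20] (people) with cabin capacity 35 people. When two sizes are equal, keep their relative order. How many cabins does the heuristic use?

Sorted descending: 34, 30, 29, 28, 26, 20, 19, 18, 16, 16, 10, 7, 5.
  34 → cabin 1 (new)  [load 34/35]
  30 → cabin 2 (new)  [load 30/35]
  29 → cabin 3 (new)  [load 29/35]
  28 → cabin 4 (new)  [load 28/35]
  26 → cabin 5 (new)  [load 26/35]
  20 → cabin 6 (new)  [load 20/35]
  19 → cabin 7 (new)  [load 19/35]
  18 → cabin 8 (new)  [load 18/35]
  16 → cabin 7  [load 35/35]
  16 → cabin 8  [load 34/35]
  10 → cabin 6  [load 30/35]
  7 → cabin 4  [load 35/35]
  5 → cabin 2  [load 35/35]
8 cabins opened.

8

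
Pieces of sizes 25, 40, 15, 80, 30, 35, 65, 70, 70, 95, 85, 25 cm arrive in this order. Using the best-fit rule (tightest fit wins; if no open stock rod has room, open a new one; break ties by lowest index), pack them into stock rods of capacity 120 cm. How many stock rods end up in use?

  25 → stock rod 1 (new)  [load 25/120]
  40 → stock rod 1  [load 65/120]
  15 → stock rod 1  [load 80/120]
  80 → stock rod 2 (new)  [load 80/120]
  30 → stock rod 1  [load 110/120]
  35 → stock rod 2  [load 115/120]
  65 → stock rod 3 (new)  [load 65/120]
  70 → stock rod 4 (new)  [load 70/120]
  70 → stock rod 5 (new)  [load 70/120]
  95 → stock rod 6 (new)  [load 95/120]
  85 → stock rod 7 (new)  [load 85/120]
  25 → stock rod 6  [load 120/120]
7 stock rods opened.

7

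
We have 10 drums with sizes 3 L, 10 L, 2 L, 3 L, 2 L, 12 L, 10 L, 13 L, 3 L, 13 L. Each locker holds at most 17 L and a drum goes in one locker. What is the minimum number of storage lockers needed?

5

Total = 13 + 13 + 12 + 10 + 10 + 3 + 3 + 3 + 2 + 2 = 71 L.
Lower bound: ⌈71/17⌉ = 5 storage lockers.
A packing using 5 storage lockers:
  locker 1: 13 + 3 = 16
  locker 2: 13 + 3 = 16
  locker 3: 12 + 3 + 2 = 17
  locker 4: 10 + 2 = 12
  locker 5: 10 = 10
This matches the lower bound, so 5 is optimal.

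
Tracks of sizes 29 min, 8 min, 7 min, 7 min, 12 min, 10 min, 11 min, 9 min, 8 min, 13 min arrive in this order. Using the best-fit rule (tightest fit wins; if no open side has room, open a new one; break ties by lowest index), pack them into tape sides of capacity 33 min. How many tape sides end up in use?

  29 → side 1 (new)  [load 29/33]
  8 → side 2 (new)  [load 8/33]
  7 → side 2  [load 15/33]
  7 → side 2  [load 22/33]
  12 → side 3 (new)  [load 12/33]
  10 → side 2  [load 32/33]
  11 → side 3  [load 23/33]
  9 → side 3  [load 32/33]
  8 → side 4 (new)  [load 8/33]
  13 → side 4  [load 21/33]
4 tape sides opened.

4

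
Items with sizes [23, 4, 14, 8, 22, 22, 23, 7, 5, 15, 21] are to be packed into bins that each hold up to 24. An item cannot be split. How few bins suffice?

8

Total = 23 + 23 + 22 + 22 + 21 + 15 + 14 + 8 + 7 + 5 + 4 = 164.
Lower bound: ⌈164/24⌉ = 7 bins.
A packing using 8 bins:
  bin 1: 23 = 23
  bin 2: 23 = 23
  bin 3: 22 = 22
  bin 4: 22 = 22
  bin 5: 21 = 21
  bin 6: 15 + 8 = 23
  bin 7: 14 + 7 = 21
  bin 8: 5 + 4 = 9
No arrangement into 7 bins stays within capacity, so 8 is optimal.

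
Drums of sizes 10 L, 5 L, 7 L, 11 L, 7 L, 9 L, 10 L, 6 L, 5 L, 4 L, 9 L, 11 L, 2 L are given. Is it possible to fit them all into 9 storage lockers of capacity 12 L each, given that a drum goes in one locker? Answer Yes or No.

Yes

A valid assignment using 9 storage lockers:
  locker 1: 11 = 11
  locker 2: 11 = 11
  locker 3: 10 + 2 = 12
  locker 4: 10 = 10
  locker 5: 9 = 9
  locker 6: 9 = 9
  locker 7: 7 + 5 = 12
  locker 8: 7 + 5 = 12
  locker 9: 6 + 4 = 10
Every load is within 12 L, so 9 storage lockers suffice.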